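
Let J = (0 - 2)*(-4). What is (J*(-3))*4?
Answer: -96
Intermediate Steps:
J = 8 (J = -2*(-4) = 8)
(J*(-3))*4 = (8*(-3))*4 = -24*4 = -96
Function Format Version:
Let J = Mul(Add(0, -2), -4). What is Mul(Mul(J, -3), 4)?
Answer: -96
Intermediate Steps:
J = 8 (J = Mul(-2, -4) = 8)
Mul(Mul(J, -3), 4) = Mul(Mul(8, -3), 4) = Mul(-24, 4) = -96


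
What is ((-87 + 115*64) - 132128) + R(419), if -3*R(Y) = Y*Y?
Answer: -550126/3 ≈ -1.8338e+5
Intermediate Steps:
R(Y) = -Y**2/3 (R(Y) = -Y*Y/3 = -Y**2/3)
((-87 + 115*64) - 132128) + R(419) = ((-87 + 115*64) - 132128) - 1/3*419**2 = ((-87 + 7360) - 132128) - 1/3*175561 = (7273 - 132128) - 175561/3 = -124855 - 175561/3 = -550126/3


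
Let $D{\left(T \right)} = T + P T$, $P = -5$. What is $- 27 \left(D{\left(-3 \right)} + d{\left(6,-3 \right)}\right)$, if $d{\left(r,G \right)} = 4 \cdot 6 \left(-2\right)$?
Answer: $972$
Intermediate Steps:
$d{\left(r,G \right)} = -48$ ($d{\left(r,G \right)} = 24 \left(-2\right) = -48$)
$D{\left(T \right)} = - 4 T$ ($D{\left(T \right)} = T - 5 T = - 4 T$)
$- 27 \left(D{\left(-3 \right)} + d{\left(6,-3 \right)}\right) = - 27 \left(\left(-4\right) \left(-3\right) - 48\right) = - 27 \left(12 - 48\right) = \left(-27\right) \left(-36\right) = 972$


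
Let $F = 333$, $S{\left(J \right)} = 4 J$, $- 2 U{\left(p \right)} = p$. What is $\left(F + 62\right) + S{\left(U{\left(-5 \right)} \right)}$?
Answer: $405$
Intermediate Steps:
$U{\left(p \right)} = - \frac{p}{2}$
$\left(F + 62\right) + S{\left(U{\left(-5 \right)} \right)} = \left(333 + 62\right) + 4 \left(\left(- \frac{1}{2}\right) \left(-5\right)\right) = 395 + 4 \cdot \frac{5}{2} = 395 + 10 = 405$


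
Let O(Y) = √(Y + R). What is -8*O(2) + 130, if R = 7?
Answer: 106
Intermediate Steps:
O(Y) = √(7 + Y) (O(Y) = √(Y + 7) = √(7 + Y))
-8*O(2) + 130 = -8*√(7 + 2) + 130 = -8*√9 + 130 = -8*3 + 130 = -24 + 130 = 106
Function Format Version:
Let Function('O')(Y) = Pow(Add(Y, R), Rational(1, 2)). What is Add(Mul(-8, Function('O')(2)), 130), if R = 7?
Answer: 106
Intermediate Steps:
Function('O')(Y) = Pow(Add(7, Y), Rational(1, 2)) (Function('O')(Y) = Pow(Add(Y, 7), Rational(1, 2)) = Pow(Add(7, Y), Rational(1, 2)))
Add(Mul(-8, Function('O')(2)), 130) = Add(Mul(-8, Pow(Add(7, 2), Rational(1, 2))), 130) = Add(Mul(-8, Pow(9, Rational(1, 2))), 130) = Add(Mul(-8, 3), 130) = Add(-24, 130) = 106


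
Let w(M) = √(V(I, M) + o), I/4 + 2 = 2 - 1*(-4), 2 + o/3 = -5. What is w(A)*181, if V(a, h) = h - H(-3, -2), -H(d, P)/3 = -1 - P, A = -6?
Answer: 362*I*√6 ≈ 886.71*I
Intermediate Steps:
o = -21 (o = -6 + 3*(-5) = -6 - 15 = -21)
I = 16 (I = -8 + 4*(2 - 1*(-4)) = -8 + 4*(2 + 4) = -8 + 4*6 = -8 + 24 = 16)
H(d, P) = 3 + 3*P (H(d, P) = -3*(-1 - P) = 3 + 3*P)
V(a, h) = 3 + h (V(a, h) = h - (3 + 3*(-2)) = h - (3 - 6) = h - 1*(-3) = h + 3 = 3 + h)
w(M) = √(-18 + M) (w(M) = √((3 + M) - 21) = √(-18 + M))
w(A)*181 = √(-18 - 6)*181 = √(-24)*181 = (2*I*√6)*181 = 362*I*√6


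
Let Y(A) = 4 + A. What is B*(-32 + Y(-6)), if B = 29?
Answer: -986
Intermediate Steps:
B*(-32 + Y(-6)) = 29*(-32 + (4 - 6)) = 29*(-32 - 2) = 29*(-34) = -986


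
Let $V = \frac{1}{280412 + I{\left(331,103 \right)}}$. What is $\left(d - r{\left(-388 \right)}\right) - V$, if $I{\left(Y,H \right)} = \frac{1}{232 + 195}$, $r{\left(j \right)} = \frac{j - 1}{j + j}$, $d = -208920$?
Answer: $- \frac{19411864631582177}{92915077800} \approx -2.0892 \cdot 10^{5}$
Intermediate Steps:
$r{\left(j \right)} = \frac{-1 + j}{2 j}$
$I{\left(Y,H \right)} = \frac{1}{427}$
$V = \frac{427}{119735925}$ ($V = \frac{1}{280412 + \frac{1}{427}} = \frac{1}{\frac{119735925}{427}} = \frac{427}{119735925} \approx 3.5662 \cdot 10^{-6}$)
$\left(d - r{\left(-388 \right)}\right) - V = \left(-208920 - \frac{-1 - 388}{2 \left(-388\right)}\right) - \frac{427}{119735925} = \left(-208920 - \frac{1}{2} \left(- \frac{1}{388}\right) \left(-389\right)\right) - \frac{427}{119735925} = \left(-208920 - \frac{389}{776}\right) - \frac{427}{119735925} = - \frac{162122309}{776} - \frac{427}{119735925} = - \frac{19411864631582177}{92915077800}$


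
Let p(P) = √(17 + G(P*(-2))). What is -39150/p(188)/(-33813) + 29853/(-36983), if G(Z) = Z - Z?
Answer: -963/1193 + 4350*√17/63869 ≈ -0.52639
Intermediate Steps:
G(Z) = 0
p(P) = √17 (p(P) = √(17 + 0) = √17)
-39150/p(188)/(-33813) + 29853/(-36983) = -39150*√17/17/(-33813) + 29853/(-36983) = -39150*√17/17*(-1/33813) + 29853*(-1/36983) = -39150*√17/17*(-1/33813) - 963/1193 = 4350*√17/63869 - 963/1193 = -963/1193 + 4350*√17/63869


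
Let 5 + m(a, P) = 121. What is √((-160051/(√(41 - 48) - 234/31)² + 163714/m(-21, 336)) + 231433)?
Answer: √58*√((639709329521 - 195930119268*I*√7)/(48029 - 14508*I*√7))/58 ≈ 480.51 - 1.6251*I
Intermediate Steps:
m(a, P) = 116 (m(a, P) = -5 + 121 = 116)
√((-160051/(√(41 - 48) - 234/31)² + 163714/m(-21, 336)) + 231433) = √((-160051/(√(41 - 48) - 234/31)² + 163714/116) + 231433) = √((-160051/(√(-7) - 234*1/31)² + 163714*(1/116)) + 231433) = √((-160051/(I*√7 - 234/31)² + 81857/58) + 231433) = √((-160051/(-234/31 + I*√7)² + 81857/58) + 231433) = √((81857/58 - 160051/(-234/31 + I*√7)²) + 231433) = √(13504971/58 - 160051/(-234/31 + I*√7)²)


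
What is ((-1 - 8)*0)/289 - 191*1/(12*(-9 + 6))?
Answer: 191/36 ≈ 5.3056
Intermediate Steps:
((-1 - 8)*0)/289 - 191*1/(12*(-9 + 6)) = -9*0*(1/289) - 191/(12*(-3)) = 0*(1/289) - 191/(-36) = 0 - 191*(-1/36) = 0 + 191/36 = 191/36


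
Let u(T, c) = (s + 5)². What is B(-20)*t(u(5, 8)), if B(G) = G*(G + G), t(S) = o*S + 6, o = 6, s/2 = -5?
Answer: 124800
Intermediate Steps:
s = -10 (s = 2*(-5) = -10)
u(T, c) = 25 (u(T, c) = (-10 + 5)² = (-5)² = 25)
t(S) = 6 + 6*S (t(S) = 6*S + 6 = 6 + 6*S)
B(G) = 2*G² (B(G) = G*(2*G) = 2*G²)
B(-20)*t(u(5, 8)) = (2*(-20)²)*(6 + 6*25) = (2*400)*(6 + 150) = 800*156 = 124800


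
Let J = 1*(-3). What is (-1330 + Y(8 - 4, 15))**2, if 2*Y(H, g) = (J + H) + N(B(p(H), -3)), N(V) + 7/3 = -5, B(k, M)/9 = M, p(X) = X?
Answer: 63984001/36 ≈ 1.7773e+6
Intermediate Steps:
B(k, M) = 9*M
N(V) = -22/3 (N(V) = -7/3 - 5 = -22/3)
J = -3
Y(H, g) = -31/6 + H/2 (Y(H, g) = ((-3 + H) - 22/3)/2 = (-31/3 + H)/2 = -31/6 + H/2)
(-1330 + Y(8 - 4, 15))**2 = (-1330 + (-31/6 + (8 - 4)/2))**2 = (-1330 + (-31/6 + (1/2)*4))**2 = (-1330 + (-31/6 + 2))**2 = (-1330 - 19/6)**2 = (-7999/6)**2 = 63984001/36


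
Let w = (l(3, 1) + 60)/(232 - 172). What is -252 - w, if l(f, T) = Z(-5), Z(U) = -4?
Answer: -3794/15 ≈ -252.93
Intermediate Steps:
l(f, T) = -4
w = 14/15 (w = (-4 + 60)/(232 - 172) = 56/60 = 56*(1/60) = 14/15 ≈ 0.93333)
-252 - w = -252 - 1*14/15 = -252 - 14/15 = -3794/15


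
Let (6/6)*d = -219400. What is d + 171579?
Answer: -47821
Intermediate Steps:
d = -219400
d + 171579 = -219400 + 171579 = -47821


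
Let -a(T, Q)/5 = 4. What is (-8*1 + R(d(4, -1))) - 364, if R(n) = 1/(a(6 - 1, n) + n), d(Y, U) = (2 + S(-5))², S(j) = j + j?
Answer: -16367/44 ≈ -371.98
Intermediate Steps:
S(j) = 2*j
a(T, Q) = -20 (a(T, Q) = -5*4 = -20)
d(Y, U) = 64 (d(Y, U) = (2 + 2*(-5))² = (2 - 10)² = (-8)² = 64)
R(n) = 1/(-20 + n)
(-8*1 + R(d(4, -1))) - 364 = (-8*1 + 1/(-20 + 64)) - 364 = (-8 + 1/44) - 364 = -351/44 - 364 = -16367/44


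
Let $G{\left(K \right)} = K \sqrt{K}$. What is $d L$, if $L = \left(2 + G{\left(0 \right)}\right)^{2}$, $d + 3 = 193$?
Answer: $760$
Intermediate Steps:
$d = 190$ ($d = -3 + 193 = 190$)
$G{\left(K \right)} = K^{\frac{3}{2}}$
$L = 4$ ($L = \left(2 + 0^{\frac{3}{2}}\right)^{2} = \left(2 + 0\right)^{2} = 2^{2} = 4$)
$d L = 190 \cdot 4 = 760$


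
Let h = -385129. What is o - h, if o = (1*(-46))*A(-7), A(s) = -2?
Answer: 385221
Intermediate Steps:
o = 92 (o = (1*(-46))*(-2) = -46*(-2) = 92)
o - h = 92 - 1*(-385129) = 92 + 385129 = 385221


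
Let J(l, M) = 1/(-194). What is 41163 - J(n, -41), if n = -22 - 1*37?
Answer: 7985623/194 ≈ 41163.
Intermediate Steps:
n = -59 (n = -22 - 37 = -59)
J(l, M) = -1/194
41163 - J(n, -41) = 41163 - 1*(-1/194) = 41163 + 1/194 = 7985623/194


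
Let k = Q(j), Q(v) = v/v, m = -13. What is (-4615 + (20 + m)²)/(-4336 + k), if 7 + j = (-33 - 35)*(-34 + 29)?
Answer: 1522/1445 ≈ 1.0533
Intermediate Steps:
j = 333 (j = -7 + (-33 - 35)*(-34 + 29) = -7 - 68*(-5) = -7 + 340 = 333)
Q(v) = 1
k = 1
(-4615 + (20 + m)²)/(-4336 + k) = (-4615 + (20 - 13)²)/(-4336 + 1) = (-4615 + 7²)/(-4335) = (-4615 + 49)*(-1/4335) = -4566*(-1/4335) = 1522/1445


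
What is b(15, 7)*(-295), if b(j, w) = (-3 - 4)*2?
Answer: 4130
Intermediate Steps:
b(j, w) = -14 (b(j, w) = -7*2 = -14)
b(15, 7)*(-295) = -14*(-295) = 4130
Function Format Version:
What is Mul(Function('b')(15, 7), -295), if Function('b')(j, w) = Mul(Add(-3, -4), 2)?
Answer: 4130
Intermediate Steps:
Function('b')(j, w) = -14 (Function('b')(j, w) = Mul(-7, 2) = -14)
Mul(Function('b')(15, 7), -295) = Mul(-14, -295) = 4130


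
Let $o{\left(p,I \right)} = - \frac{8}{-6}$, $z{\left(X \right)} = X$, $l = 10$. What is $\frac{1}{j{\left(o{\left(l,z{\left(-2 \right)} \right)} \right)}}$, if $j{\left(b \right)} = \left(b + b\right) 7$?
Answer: $\frac{3}{56} \approx 0.053571$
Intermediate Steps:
$o{\left(p,I \right)} = \frac{4}{3}$ ($o{\left(p,I \right)} = \left(-8\right) \left(- \frac{1}{6}\right) = \frac{4}{3}$)
$j{\left(b \right)} = 14 b$ ($j{\left(b \right)} = 2 b 7 = 14 b$)
$\frac{1}{j{\left(o{\left(l,z{\left(-2 \right)} \right)} \right)}} = \frac{1}{14 \cdot \frac{4}{3}} = \frac{1}{\frac{56}{3}} = \frac{3}{56}$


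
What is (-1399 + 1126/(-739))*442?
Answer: -457464254/739 ≈ -6.1903e+5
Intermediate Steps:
(-1399 + 1126/(-739))*442 = (-1399 + 1126*(-1/739))*442 = (-1399 - 1126/739)*442 = -1034987/739*442 = -457464254/739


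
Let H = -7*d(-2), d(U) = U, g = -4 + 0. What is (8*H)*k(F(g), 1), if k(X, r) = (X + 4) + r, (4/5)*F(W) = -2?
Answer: 280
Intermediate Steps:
g = -4
F(W) = -5/2 (F(W) = (5/4)*(-2) = -5/2)
k(X, r) = 4 + X + r (k(X, r) = (4 + X) + r = 4 + X + r)
H = 14 (H = -7*(-2) = 14)
(8*H)*k(F(g), 1) = (8*14)*(4 - 5/2 + 1) = 112*(5/2) = 280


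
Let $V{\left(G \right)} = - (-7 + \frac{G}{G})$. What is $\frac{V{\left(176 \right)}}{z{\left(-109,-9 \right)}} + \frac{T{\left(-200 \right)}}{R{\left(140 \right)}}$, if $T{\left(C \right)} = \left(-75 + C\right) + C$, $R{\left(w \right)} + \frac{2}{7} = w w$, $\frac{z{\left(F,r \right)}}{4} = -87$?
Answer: $- \frac{82512}{1989371} \approx -0.041476$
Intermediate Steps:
$z{\left(F,r \right)} = -348$ ($z{\left(F,r \right)} = 4 \left(-87\right) = -348$)
$R{\left(w \right)} = - \frac{2}{7} + w^{2}$ ($R{\left(w \right)} = - \frac{2}{7} + w w = - \frac{2}{7} + w^{2}$)
$V{\left(G \right)} = 6$ ($V{\left(G \right)} = - (-7 + 1) = \left(-1\right) \left(-6\right) = 6$)
$T{\left(C \right)} = -75 + 2 C$
$\frac{V{\left(176 \right)}}{z{\left(-109,-9 \right)}} + \frac{T{\left(-200 \right)}}{R{\left(140 \right)}} = \frac{6}{-348} + \frac{-75 + 2 \left(-200\right)}{- \frac{2}{7} + 140^{2}} = 6 \left(- \frac{1}{348}\right) + \frac{-75 - 400}{- \frac{2}{7} + 19600} = - \frac{1}{58} - \frac{475}{\frac{137198}{7}} = - \frac{1}{58} - \frac{3325}{137198} = - \frac{82512}{1989371}$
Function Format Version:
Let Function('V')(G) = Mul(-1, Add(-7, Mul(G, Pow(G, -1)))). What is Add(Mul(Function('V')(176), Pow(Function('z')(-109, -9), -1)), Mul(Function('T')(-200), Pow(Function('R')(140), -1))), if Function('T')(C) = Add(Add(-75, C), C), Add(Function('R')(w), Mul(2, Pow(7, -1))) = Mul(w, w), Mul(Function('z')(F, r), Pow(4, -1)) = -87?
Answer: Rational(-82512, 1989371) ≈ -0.041476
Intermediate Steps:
Function('z')(F, r) = -348 (Function('z')(F, r) = Mul(4, -87) = -348)
Function('R')(w) = Add(Rational(-2, 7), Pow(w, 2)) (Function('R')(w) = Add(Rational(-2, 7), Mul(w, w)) = Add(Rational(-2, 7), Pow(w, 2)))
Function('V')(G) = 6 (Function('V')(G) = Mul(-1, Add(-7, 1)) = Mul(-1, -6) = 6)
Function('T')(C) = Add(-75, Mul(2, C))
Add(Mul(Function('V')(176), Pow(Function('z')(-109, -9), -1)), Mul(Function('T')(-200), Pow(Function('R')(140), -1))) = Add(Mul(6, Pow(-348, -1)), Mul(Add(-75, Mul(2, -200)), Pow(Add(Rational(-2, 7), Pow(140, 2)), -1))) = Add(Mul(6, Rational(-1, 348)), Mul(Add(-75, -400), Pow(Add(Rational(-2, 7), 19600), -1))) = Add(Rational(-1, 58), Mul(-475, Pow(Rational(137198, 7), -1))) = Add(Rational(-1, 58), Mul(-475, Rational(7, 137198))) = Add(Rational(-1, 58), Rational(-3325, 137198)) = Rational(-82512, 1989371)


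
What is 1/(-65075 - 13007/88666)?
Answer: -88666/5769952957 ≈ -1.5367e-5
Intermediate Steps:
1/(-65075 - 13007/88666) = 1/(-5769952957/88666) = -88666/5769952957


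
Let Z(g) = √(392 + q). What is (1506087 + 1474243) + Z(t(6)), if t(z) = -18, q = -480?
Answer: 2980330 + 2*I*√22 ≈ 2.9803e+6 + 9.3808*I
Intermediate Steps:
Z(g) = 2*I*√22 (Z(g) = √(392 - 480) = √(-88) = 2*I*√22)
(1506087 + 1474243) + Z(t(6)) = (1506087 + 1474243) + 2*I*√22 = 2980330 + 2*I*√22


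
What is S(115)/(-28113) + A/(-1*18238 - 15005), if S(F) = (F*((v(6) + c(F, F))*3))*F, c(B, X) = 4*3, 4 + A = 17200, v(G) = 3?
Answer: -2251907947/103840051 ≈ -21.686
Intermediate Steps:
A = 17196 (A = -4 + 17200 = 17196)
c(B, X) = 12
S(F) = 45*F² (S(F) = (F*((3 + 12)*3))*F = (F*(15*3))*F = (F*45)*F = (45*F)*F = 45*F²)
S(115)/(-28113) + A/(-1*18238 - 15005) = (45*115²)/(-28113) + 17196/(-1*18238 - 15005) = (45*13225)*(-1/28113) + 17196/(-18238 - 15005) = 595125*(-1/28113) + 17196/(-33243) = -198375/9371 + 17196*(-1/33243) = -198375/9371 - 5732/11081 = -2251907947/103840051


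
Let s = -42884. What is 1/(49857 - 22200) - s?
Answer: 1186042789/27657 ≈ 42884.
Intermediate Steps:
1/(49857 - 22200) - s = 1/(49857 - 22200) - 1*(-42884) = 1/27657 + 42884 = 1186042789/27657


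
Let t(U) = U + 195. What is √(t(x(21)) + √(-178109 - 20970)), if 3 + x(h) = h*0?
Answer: √(192 + I*√199079) ≈ 18.408 + 12.119*I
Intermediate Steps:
x(h) = -3 (x(h) = -3 + h*0 = -3 + 0 = -3)
t(U) = 195 + U
√(t(x(21)) + √(-178109 - 20970)) = √((195 - 3) + √(-178109 - 20970)) = √(192 + √(-199079)) = √(192 + I*√199079)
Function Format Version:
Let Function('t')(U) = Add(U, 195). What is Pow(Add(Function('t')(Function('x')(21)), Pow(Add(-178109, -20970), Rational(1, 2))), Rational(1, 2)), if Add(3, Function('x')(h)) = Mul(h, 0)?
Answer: Pow(Add(192, Mul(I, Pow(199079, Rational(1, 2)))), Rational(1, 2)) ≈ Add(18.408, Mul(12.119, I))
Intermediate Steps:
Function('x')(h) = -3 (Function('x')(h) = Add(-3, Mul(h, 0)) = Add(-3, 0) = -3)
Function('t')(U) = Add(195, U)
Pow(Add(Function('t')(Function('x')(21)), Pow(Add(-178109, -20970), Rational(1, 2))), Rational(1, 2)) = Pow(Add(Add(195, -3), Pow(Add(-178109, -20970), Rational(1, 2))), Rational(1, 2)) = Pow(Add(192, Pow(-199079, Rational(1, 2))), Rational(1, 2)) = Pow(Add(192, Mul(I, Pow(199079, Rational(1, 2)))), Rational(1, 2))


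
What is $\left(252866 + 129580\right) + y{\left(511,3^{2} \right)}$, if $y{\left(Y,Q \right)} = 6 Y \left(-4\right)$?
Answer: $370182$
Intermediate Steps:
$y{\left(Y,Q \right)} = - 24 Y$
$\left(252866 + 129580\right) + y{\left(511,3^{2} \right)} = \left(252866 + 129580\right) - 12264 = 382446 - 12264 = 370182$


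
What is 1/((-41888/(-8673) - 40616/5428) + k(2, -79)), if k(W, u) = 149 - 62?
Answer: 28497/2403637 ≈ 0.011856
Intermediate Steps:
k(W, u) = 87
1/((-41888/(-8673) - 40616/5428) + k(2, -79)) = 1/((-41888/(-8673) - 40616/5428) + 87) = 1/((-41888*(-1/8673) - 40616*1/5428) + 87) = 1/((5984/1239 - 10154/1357) + 87) = 1/(-75602/28497 + 87) = 1/(2403637/28497) = 28497/2403637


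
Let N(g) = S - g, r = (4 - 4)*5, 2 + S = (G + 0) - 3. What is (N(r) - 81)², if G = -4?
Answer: 8100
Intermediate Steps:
S = -9 (S = -2 + ((-4 + 0) - 3) = -2 + (-4 - 3) = -2 - 7 = -9)
r = 0 (r = 0*5 = 0)
N(g) = -9 - g
(N(r) - 81)² = ((-9 - 1*0) - 81)² = ((-9 + 0) - 81)² = (-9 - 81)² = (-90)² = 8100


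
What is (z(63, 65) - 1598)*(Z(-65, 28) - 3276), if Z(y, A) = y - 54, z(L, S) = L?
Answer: 5211325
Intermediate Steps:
Z(y, A) = -54 + y
(z(63, 65) - 1598)*(Z(-65, 28) - 3276) = (63 - 1598)*((-54 - 65) - 3276) = -1535*(-119 - 3276) = -1535*(-3395) = 5211325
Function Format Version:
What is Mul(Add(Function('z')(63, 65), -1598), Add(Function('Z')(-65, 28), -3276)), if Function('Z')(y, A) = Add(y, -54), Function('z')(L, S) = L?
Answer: 5211325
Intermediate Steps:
Function('Z')(y, A) = Add(-54, y)
Mul(Add(Function('z')(63, 65), -1598), Add(Function('Z')(-65, 28), -3276)) = Mul(Add(63, -1598), Add(Add(-54, -65), -3276)) = Mul(-1535, Add(-119, -3276)) = Mul(-1535, -3395) = 5211325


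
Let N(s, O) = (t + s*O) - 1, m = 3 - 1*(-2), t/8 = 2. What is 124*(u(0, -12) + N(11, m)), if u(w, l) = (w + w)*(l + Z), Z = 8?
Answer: 8680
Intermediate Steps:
t = 16 (t = 8*2 = 16)
u(w, l) = 2*w*(8 + l) (u(w, l) = (w + w)*(l + 8) = (2*w)*(8 + l) = 2*w*(8 + l))
m = 5 (m = 3 + 2 = 5)
N(s, O) = 15 + O*s (N(s, O) = (16 + s*O) - 1 = (16 + O*s) - 1 = 15 + O*s)
124*(u(0, -12) + N(11, m)) = 124*(2*0*(8 - 12) + (15 + 5*11)) = 124*(2*0*(-4) + (15 + 55)) = 124*(0 + 70) = 124*70 = 8680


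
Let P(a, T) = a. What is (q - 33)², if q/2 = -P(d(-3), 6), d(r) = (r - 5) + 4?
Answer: 625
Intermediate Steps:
d(r) = -1 + r (d(r) = (-5 + r) + 4 = -1 + r)
q = 8 (q = 2*(-(-1 - 3)) = 2*(-1*(-4)) = 2*4 = 8)
(q - 33)² = (8 - 33)² = (-25)² = 625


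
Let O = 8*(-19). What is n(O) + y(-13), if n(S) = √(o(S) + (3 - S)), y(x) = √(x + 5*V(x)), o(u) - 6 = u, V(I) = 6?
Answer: 3 + √17 ≈ 7.1231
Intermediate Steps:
O = -152
o(u) = 6 + u
y(x) = √(30 + x) (y(x) = √(x + 5*6) = √(x + 30) = √(30 + x))
n(S) = 3 (n(S) = √((6 + S) + (3 - S)) = √9 = 3)
n(O) + y(-13) = 3 + √(30 - 13) = 3 + √17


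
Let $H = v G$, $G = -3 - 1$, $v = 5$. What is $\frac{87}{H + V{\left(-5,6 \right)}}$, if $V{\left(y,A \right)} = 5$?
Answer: $- \frac{29}{5} \approx -5.8$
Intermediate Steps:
$G = -4$ ($G = -3 - 1 = -4$)
$H = -20$ ($H = 5 \left(-4\right) = -20$)
$\frac{87}{H + V{\left(-5,6 \right)}} = \frac{87}{-20 + 5} = \frac{87}{-15} = 87 \left(- \frac{1}{15}\right) = - \frac{29}{5}$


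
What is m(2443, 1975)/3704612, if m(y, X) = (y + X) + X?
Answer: 6393/3704612 ≈ 0.0017257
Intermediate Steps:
m(y, X) = y + 2*X (m(y, X) = (X + y) + X = y + 2*X)
m(2443, 1975)/3704612 = (2443 + 2*1975)/3704612 = (2443 + 3950)*(1/3704612) = 6393*(1/3704612) = 6393/3704612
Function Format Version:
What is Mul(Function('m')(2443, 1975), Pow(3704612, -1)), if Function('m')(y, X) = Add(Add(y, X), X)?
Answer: Rational(6393, 3704612) ≈ 0.0017257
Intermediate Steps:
Function('m')(y, X) = Add(y, Mul(2, X)) (Function('m')(y, X) = Add(Add(X, y), X) = Add(y, Mul(2, X)))
Mul(Function('m')(2443, 1975), Pow(3704612, -1)) = Mul(Add(2443, Mul(2, 1975)), Pow(3704612, -1)) = Mul(Add(2443, 3950), Rational(1, 3704612)) = Mul(6393, Rational(1, 3704612)) = Rational(6393, 3704612)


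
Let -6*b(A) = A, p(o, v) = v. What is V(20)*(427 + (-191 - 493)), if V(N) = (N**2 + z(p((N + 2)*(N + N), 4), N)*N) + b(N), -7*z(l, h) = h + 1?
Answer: -259570/3 ≈ -86523.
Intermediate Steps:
z(l, h) = -1/7 - h/7 (z(l, h) = -(h + 1)/7 = -(1 + h)/7 = -1/7 - h/7)
b(A) = -A/6
V(N) = N**2 - N/6 + N*(-1/7 - N/7) (V(N) = (N**2 + (-1/7 - N/7)*N) - N/6 = (N**2 + N*(-1/7 - N/7)) - N/6 = N**2 - N/6 + N*(-1/7 - N/7))
V(20)*(427 + (-191 - 493)) = ((1/42)*20*(-13 + 36*20))*(427 + (-191 - 493)) = ((1/42)*20*(-13 + 720))*(427 - 684) = ((1/42)*20*707)*(-257) = (1010/3)*(-257) = -259570/3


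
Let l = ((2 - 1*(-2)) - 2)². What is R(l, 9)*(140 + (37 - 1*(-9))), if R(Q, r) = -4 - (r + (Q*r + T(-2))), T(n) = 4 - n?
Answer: -10230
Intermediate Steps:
l = 4 (l = ((2 + 2) - 2)² = (4 - 2)² = 2² = 4)
R(Q, r) = -10 - r - Q*r (R(Q, r) = -4 - (r + (Q*r + (4 - 1*(-2)))) = -4 - (r + (Q*r + (4 + 2))) = -4 - (r + (Q*r + 6)) = -4 - (r + (6 + Q*r)) = -4 - (6 + r + Q*r) = -4 + (-6 - r - Q*r) = -10 - r - Q*r)
R(l, 9)*(140 + (37 - 1*(-9))) = (-10 - 1*9 - 1*4*9)*(140 + (37 - 1*(-9))) = (-10 - 9 - 36)*(140 + (37 + 9)) = -55*(140 + 46) = -55*186 = -10230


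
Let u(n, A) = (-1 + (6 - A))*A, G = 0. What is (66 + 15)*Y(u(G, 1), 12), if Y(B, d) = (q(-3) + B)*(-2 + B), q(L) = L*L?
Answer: 2106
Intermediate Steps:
q(L) = L**2
u(n, A) = A*(5 - A) (u(n, A) = (5 - A)*A = A*(5 - A))
Y(B, d) = (-2 + B)*(9 + B) (Y(B, d) = ((-3)**2 + B)*(-2 + B) = (9 + B)*(-2 + B) = (-2 + B)*(9 + B))
(66 + 15)*Y(u(G, 1), 12) = (66 + 15)*(-18 + (1*(5 - 1*1))**2 + 7*(1*(5 - 1*1))) = 81*(-18 + (1*(5 - 1))**2 + 7*(1*(5 - 1))) = 81*(-18 + (1*4)**2 + 7*(1*4)) = 81*(-18 + 4**2 + 7*4) = 81*(-18 + 16 + 28) = 81*26 = 2106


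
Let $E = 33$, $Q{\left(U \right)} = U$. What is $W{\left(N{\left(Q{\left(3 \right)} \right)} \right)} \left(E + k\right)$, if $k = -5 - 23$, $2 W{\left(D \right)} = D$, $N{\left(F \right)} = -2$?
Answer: $-5$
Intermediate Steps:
$W{\left(D \right)} = \frac{D}{2}$
$k = -28$
$W{\left(N{\left(Q{\left(3 \right)} \right)} \right)} \left(E + k\right) = \frac{1}{2} \left(-2\right) \left(33 - 28\right) = \left(-1\right) 5 = -5$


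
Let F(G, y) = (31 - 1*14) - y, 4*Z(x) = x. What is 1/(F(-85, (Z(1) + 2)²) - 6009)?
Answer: -16/95953 ≈ -0.00016675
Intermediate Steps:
Z(x) = x/4
F(G, y) = 17 - y (F(G, y) = (31 - 14) - y = 17 - y)
1/(F(-85, (Z(1) + 2)²) - 6009) = 1/((17 - ((¼)*1 + 2)²) - 6009) = 1/((17 - (¼ + 2)²) - 6009) = 1/((17 - (9/4)²) - 6009) = 1/((17 - 1*81/16) - 6009) = 1/((17 - 81/16) - 6009) = 1/(191/16 - 6009) = 1/(-95953/16) = -16/95953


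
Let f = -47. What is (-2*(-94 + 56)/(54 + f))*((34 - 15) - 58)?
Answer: -2964/7 ≈ -423.43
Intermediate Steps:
(-2*(-94 + 56)/(54 + f))*((34 - 15) - 58) = (-2*(-94 + 56)/(54 - 47))*((34 - 15) - 58) = (-(-76)/7)*(19 - 58) = -(-76)/7*(-39) = -2*(-38/7)*(-39) = (76/7)*(-39) = -2964/7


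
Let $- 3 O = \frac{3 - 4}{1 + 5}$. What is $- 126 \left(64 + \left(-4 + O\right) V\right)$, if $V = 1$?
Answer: $-7567$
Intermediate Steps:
$O = \frac{1}{18}$ ($O = - \frac{\left(3 - 4\right) \frac{1}{1 + 5}}{3} = - \frac{\left(-1\right) \frac{1}{6}}{3} = \left(- \frac{1}{3}\right) \left(- \frac{1}{6}\right) = \frac{1}{18} \approx 0.055556$)
$- 126 \left(64 + \left(-4 + O\right) V\right) = - 126 \left(64 + \left(-4 + \frac{1}{18}\right) 1\right) = - 126 \left(64 - \frac{71}{18}\right) = \left(-126\right) \frac{1081}{18} = -7567$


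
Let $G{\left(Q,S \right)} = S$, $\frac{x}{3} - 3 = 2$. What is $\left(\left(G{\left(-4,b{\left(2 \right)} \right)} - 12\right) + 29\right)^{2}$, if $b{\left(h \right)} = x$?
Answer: $1024$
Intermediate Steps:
$x = 15$ ($x = 9 + 3 \cdot 2 = 9 + 6 = 15$)
$b{\left(h \right)} = 15$
$\left(\left(G{\left(-4,b{\left(2 \right)} \right)} - 12\right) + 29\right)^{2} = \left(\left(15 - 12\right) + 29\right)^{2} = \left(3 + 29\right)^{2} = 32^{2} = 1024$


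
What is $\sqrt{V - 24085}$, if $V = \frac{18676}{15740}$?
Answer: $\frac{i \sqrt{372919186610}}{3935} \approx 155.19 i$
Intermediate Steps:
$V = \frac{4669}{3935}$ ($V = 18676 \cdot \frac{1}{15740} = \frac{4669}{3935} \approx 1.1865$)
$\sqrt{V - 24085} = \sqrt{\frac{4669}{3935} - 24085} = \sqrt{- \frac{94769806}{3935}} = \frac{i \sqrt{372919186610}}{3935}$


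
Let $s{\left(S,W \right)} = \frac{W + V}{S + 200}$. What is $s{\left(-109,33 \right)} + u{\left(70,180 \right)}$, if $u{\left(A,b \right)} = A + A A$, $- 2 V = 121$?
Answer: $\frac{904485}{182} \approx 4969.7$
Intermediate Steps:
$V = - \frac{121}{2}$ ($V = \left(- \frac{1}{2}\right) 121 = - \frac{121}{2} \approx -60.5$)
$u{\left(A,b \right)} = A + A^{2}$
$s{\left(S,W \right)} = \frac{- \frac{121}{2} + W}{200 + S}$ ($s{\left(S,W \right)} = \frac{W - \frac{121}{2}}{S + 200} = \frac{- \frac{121}{2} + W}{200 + S}$)
$s{\left(-109,33 \right)} + u{\left(70,180 \right)} = \frac{- \frac{121}{2} + 33}{200 - 109} + 70 \left(1 + 70\right) = \frac{1}{91} \left(- \frac{55}{2}\right) + 70 \cdot 71 = \frac{1}{91} \left(- \frac{55}{2}\right) + 4970 = - \frac{55}{182} + 4970 = \frac{904485}{182}$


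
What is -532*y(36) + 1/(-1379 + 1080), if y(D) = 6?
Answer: -954409/299 ≈ -3192.0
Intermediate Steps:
-532*y(36) + 1/(-1379 + 1080) = -532*6 + 1/(-1379 + 1080) = -3192 + 1/(-299) = -3192 - 1/299 = -954409/299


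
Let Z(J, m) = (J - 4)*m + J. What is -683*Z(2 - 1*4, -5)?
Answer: -19124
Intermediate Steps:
Z(J, m) = J + m*(-4 + J) (Z(J, m) = (-4 + J)*m + J = m*(-4 + J) + J = J + m*(-4 + J))
-683*Z(2 - 1*4, -5) = -683*((2 - 1*4) - 4*(-5) + (2 - 1*4)*(-5)) = -683*((2 - 4) + 20 + (2 - 4)*(-5)) = -683*(-2 + 20 - 2*(-5)) = -683*(-2 + 20 + 10) = -683*28 = -19124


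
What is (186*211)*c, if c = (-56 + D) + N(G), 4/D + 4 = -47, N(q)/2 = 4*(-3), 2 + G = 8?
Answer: -53426888/17 ≈ -3.1428e+6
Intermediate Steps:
G = 6 (G = -2 + 8 = 6)
N(q) = -24 (N(q) = 2*(4*(-3)) = 2*(-12) = -24)
D = -4/51 (D = 4/(-4 - 47) = 4/(-51) = 4*(-1/51) = -4/51 ≈ -0.078431)
c = -4084/51 (c = (-56 - 4/51) - 24 = -2860/51 - 24 = -4084/51 ≈ -80.078)
(186*211)*c = (186*211)*(-4084/51) = 39246*(-4084/51) = -53426888/17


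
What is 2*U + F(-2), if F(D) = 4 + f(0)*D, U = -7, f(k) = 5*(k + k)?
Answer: -10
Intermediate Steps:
f(k) = 10*k (f(k) = 5*(2*k) = 10*k)
F(D) = 4 (F(D) = 4 + (10*0)*D = 4 + 0*D = 4 + 0 = 4)
2*U + F(-2) = 2*(-7) + 4 = -14 + 4 = -10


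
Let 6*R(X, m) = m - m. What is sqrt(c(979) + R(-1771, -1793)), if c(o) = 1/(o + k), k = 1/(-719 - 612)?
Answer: 11*sqrt(3583382)/651524 ≈ 0.031960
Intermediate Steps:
k = -1/1331 (k = 1/(-1331) = -1/1331 ≈ -0.00075131)
R(X, m) = 0 (R(X, m) = (m - m)/6 = (1/6)*0 = 0)
c(o) = 1/(-1/1331 + o) (c(o) = 1/(o - 1/1331) = 1/(-1/1331 + o))
sqrt(c(979) + R(-1771, -1793)) = sqrt(1331/(-1 + 1331*979) + 0) = sqrt(1331/(-1 + 1303049) + 0) = sqrt(1331/1303048 + 0) = sqrt(1331/1303048) = 11*sqrt(3583382)/651524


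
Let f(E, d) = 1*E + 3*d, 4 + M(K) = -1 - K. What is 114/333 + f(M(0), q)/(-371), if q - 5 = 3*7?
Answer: 5995/41181 ≈ 0.14558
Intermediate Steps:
M(K) = -5 - K (M(K) = -4 + (-1 - K) = -5 - K)
q = 26 (q = 5 + 3*7 = 5 + 21 = 26)
f(E, d) = E + 3*d
114/333 + f(M(0), q)/(-371) = 114/333 + ((-5 - 1*0) + 3*26)/(-371) = 114*(1/333) + ((-5 + 0) + 78)*(-1/371) = 38/111 + (-5 + 78)*(-1/371) = 38/111 + 73*(-1/371) = 38/111 - 73/371 = 5995/41181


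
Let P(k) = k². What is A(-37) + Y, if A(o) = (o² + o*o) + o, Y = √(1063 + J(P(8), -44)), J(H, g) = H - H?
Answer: 2701 + √1063 ≈ 2733.6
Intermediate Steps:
J(H, g) = 0
Y = √1063 (Y = √(1063 + 0) = √1063 ≈ 32.604)
A(o) = o + 2*o² (A(o) = (o² + o²) + o = 2*o² + o = o + 2*o²)
A(-37) + Y = -37*(1 + 2*(-37)) + √1063 = -37*(1 - 74) + √1063 = -37*(-73) + √1063 = 2701 + √1063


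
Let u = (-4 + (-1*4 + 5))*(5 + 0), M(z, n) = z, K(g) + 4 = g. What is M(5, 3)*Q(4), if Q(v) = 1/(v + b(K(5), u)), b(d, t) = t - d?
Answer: -5/12 ≈ -0.41667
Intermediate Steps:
K(g) = -4 + g
u = -15 (u = (-4 + (-4 + 5))*5 = (-4 + 1)*5 = -3*5 = -15)
Q(v) = 1/(-16 + v) (Q(v) = 1/(v + (-15 - (-4 + 5))) = 1/(v + (-15 - 1*1)) = 1/(v + (-15 - 1)) = 1/(v - 16) = 1/(-16 + v))
M(5, 3)*Q(4) = 5/(-16 + 4) = 5/(-12) = 5*(-1/12) = -5/12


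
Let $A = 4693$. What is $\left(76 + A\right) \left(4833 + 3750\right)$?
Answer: $40932327$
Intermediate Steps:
$\left(76 + A\right) \left(4833 + 3750\right) = \left(76 + 4693\right) \left(4833 + 3750\right) = 4769 \cdot 8583 = 40932327$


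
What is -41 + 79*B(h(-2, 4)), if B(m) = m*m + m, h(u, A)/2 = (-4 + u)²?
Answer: 415183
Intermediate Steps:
h(u, A) = 2*(-4 + u)²
B(m) = m + m² (B(m) = m² + m = m + m²)
-41 + 79*B(h(-2, 4)) = -41 + 79*((2*(-4 - 2)²)*(1 + 2*(-4 - 2)²)) = -41 + 79*((2*(-6)²)*(1 + 2*(-6)²)) = -41 + 79*((2*36)*(1 + 2*36)) = -41 + 79*(72*(1 + 72)) = -41 + 79*(72*73) = -41 + 79*5256 = -41 + 415224 = 415183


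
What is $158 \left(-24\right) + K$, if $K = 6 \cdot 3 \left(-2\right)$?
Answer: $-3828$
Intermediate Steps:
$K = -36$ ($K = 18 \left(-2\right) = -36$)
$158 \left(-24\right) + K = 158 \left(-24\right) - 36 = -3792 - 36 = -3828$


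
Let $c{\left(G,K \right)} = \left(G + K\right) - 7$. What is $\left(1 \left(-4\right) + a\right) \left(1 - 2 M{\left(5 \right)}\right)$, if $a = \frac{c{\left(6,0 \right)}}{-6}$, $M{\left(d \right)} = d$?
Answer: $\frac{69}{2} \approx 34.5$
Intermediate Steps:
$c{\left(G,K \right)} = -7 + G + K$
$a = \frac{1}{6}$ ($a = \frac{-7 + 6 + 0}{-6} = \left(-1\right) \left(- \frac{1}{6}\right) = \frac{1}{6} \approx 0.16667$)
$\left(1 \left(-4\right) + a\right) \left(1 - 2 M{\left(5 \right)}\right) = \left(1 \left(-4\right) + \frac{1}{6}\right) \left(1 - 10\right) = \left(-4 + \frac{1}{6}\right) \left(1 - 10\right) = \left(- \frac{23}{6}\right) \left(-9\right) = \frac{69}{2}$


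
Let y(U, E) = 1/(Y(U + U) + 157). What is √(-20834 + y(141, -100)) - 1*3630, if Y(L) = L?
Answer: -3630 + 5*I*√160605955/439 ≈ -3630.0 + 144.34*I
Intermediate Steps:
y(U, E) = 1/(157 + 2*U) (y(U, E) = 1/((U + U) + 157) = 1/(2*U + 157) = 1/(157 + 2*U))
√(-20834 + y(141, -100)) - 1*3630 = √(-20834 + 1/(157 + 2*141)) - 1*3630 = √(-20834 + 1/(157 + 282)) - 3630 = √(-20834 + 1/439) - 3630 = √(-9146125/439) - 3630 = 5*I*√160605955/439 - 3630 = -3630 + 5*I*√160605955/439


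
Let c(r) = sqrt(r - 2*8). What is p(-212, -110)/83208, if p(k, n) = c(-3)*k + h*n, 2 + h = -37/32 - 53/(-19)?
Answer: 12265/25295232 - 53*I*sqrt(19)/20802 ≈ 0.00048487 - 0.011106*I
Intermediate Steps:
h = -223/608 (h = -2 + (-37/32 - 53/(-19)) = -2 + (-37*1/32 - 53*(-1/19)) = -2 + (-37/32 + 53/19) = -2 + 993/608 = -223/608 ≈ -0.36678)
c(r) = sqrt(-16 + r) (c(r) = sqrt(r - 16) = sqrt(-16 + r))
p(k, n) = -223*n/608 + I*k*sqrt(19) (p(k, n) = sqrt(-16 - 3)*k - 223*n/608 = sqrt(-19)*k - 223*n/608 = (I*sqrt(19))*k - 223*n/608 = I*k*sqrt(19) - 223*n/608 = -223*n/608 + I*k*sqrt(19))
p(-212, -110)/83208 = (-223/608*(-110) + I*(-212)*sqrt(19))/83208 = (12265/304 - 212*I*sqrt(19))*(1/83208) = 12265/25295232 - 53*I*sqrt(19)/20802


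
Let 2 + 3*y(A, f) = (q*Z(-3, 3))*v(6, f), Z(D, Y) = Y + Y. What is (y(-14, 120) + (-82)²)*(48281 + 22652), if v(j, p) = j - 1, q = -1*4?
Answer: 1422206650/3 ≈ 4.7407e+8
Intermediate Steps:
q = -4
Z(D, Y) = 2*Y
v(j, p) = -1 + j
y(A, f) = -122/3 (y(A, f) = -⅔ + ((-8*3)*(-1 + 6))/3 = -⅔ + (-4*6*5)/3 = -⅔ + (-24*5)/3 = -⅔ + (⅓)*(-120) = -⅔ - 40 = -122/3)
(y(-14, 120) + (-82)²)*(48281 + 22652) = (-122/3 + (-82)²)*(48281 + 22652) = (-122/3 + 6724)*70933 = (20050/3)*70933 = 1422206650/3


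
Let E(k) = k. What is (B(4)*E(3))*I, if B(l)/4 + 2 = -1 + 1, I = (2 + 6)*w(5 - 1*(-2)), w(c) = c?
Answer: -1344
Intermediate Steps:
I = 56 (I = (2 + 6)*(5 - 1*(-2)) = 8*(5 + 2) = 8*7 = 56)
B(l) = -8 (B(l) = -8 + 4*(-1 + 1) = -8 + 4*0 = -8 + 0 = -8)
(B(4)*E(3))*I = -8*3*56 = -24*56 = -1344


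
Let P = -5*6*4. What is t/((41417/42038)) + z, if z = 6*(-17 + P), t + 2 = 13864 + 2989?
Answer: 674337564/41417 ≈ 16282.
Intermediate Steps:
t = 16851 (t = -2 + (13864 + 2989) = -2 + 16853 = 16851)
P = -120 (P = -30*4 = -120)
z = -822 (z = 6*(-17 - 120) = 6*(-137) = -822)
t/((41417/42038)) + z = 16851/((41417/42038)) - 822 = 16851/((41417*(1/42038))) - 822 = 16851/(41417/42038) - 822 = 16851*(42038/41417) - 822 = 708382338/41417 - 822 = 674337564/41417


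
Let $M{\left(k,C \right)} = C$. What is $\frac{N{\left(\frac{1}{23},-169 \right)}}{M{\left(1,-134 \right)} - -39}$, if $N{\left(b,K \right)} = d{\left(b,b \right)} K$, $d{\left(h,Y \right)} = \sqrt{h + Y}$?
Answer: $\frac{169 \sqrt{46}}{2185} \approx 0.52458$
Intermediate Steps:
$d{\left(h,Y \right)} = \sqrt{Y + h}$
$N{\left(b,K \right)} = K \sqrt{2} \sqrt{b}$ ($N{\left(b,K \right)} = \sqrt{b + b} K = \sqrt{2 b} K = \sqrt{2} \sqrt{b} K = K \sqrt{2} \sqrt{b}$)
$\frac{N{\left(\frac{1}{23},-169 \right)}}{M{\left(1,-134 \right)} - -39} = \frac{\left(-169\right) \sqrt{2} \sqrt{\frac{1}{23}}}{-134 - -39} = \frac{\left(-169\right) \sqrt{2} \sqrt{\frac{1}{23}}}{-134 + 39} = \frac{\left(-169\right) \sqrt{2} \frac{\sqrt{23}}{23}}{-95} = - \frac{169 \sqrt{46}}{23} \left(- \frac{1}{95}\right) = \frac{169 \sqrt{46}}{2185}$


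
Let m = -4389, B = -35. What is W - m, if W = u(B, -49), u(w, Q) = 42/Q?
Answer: 30717/7 ≈ 4388.1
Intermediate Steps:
W = -6/7 (W = 42/(-49) = 42*(-1/49) = -6/7 ≈ -0.85714)
W - m = -6/7 - 1*(-4389) = -6/7 + 4389 = 30717/7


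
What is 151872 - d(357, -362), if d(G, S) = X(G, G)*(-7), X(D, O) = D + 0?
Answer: 154371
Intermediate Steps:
X(D, O) = D
d(G, S) = -7*G (d(G, S) = G*(-7) = -7*G)
151872 - d(357, -362) = 151872 - (-7)*357 = 151872 - 1*(-2499) = 151872 + 2499 = 154371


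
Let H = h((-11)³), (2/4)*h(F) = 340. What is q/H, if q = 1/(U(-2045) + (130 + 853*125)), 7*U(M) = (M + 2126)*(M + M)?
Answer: 7/282876600 ≈ 2.4746e-8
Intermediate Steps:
h(F) = 680 (h(F) = 2*340 = 680)
U(M) = 2*M*(2126 + M)/7 (U(M) = ((M + 2126)*(M + M))/7 = ((2126 + M)*(2*M))/7 = (2*M*(2126 + M))/7 = 2*M*(2126 + M)/7)
H = 680
q = 7/415995 (q = 1/((2/7)*(-2045)*(2126 - 2045) + (130 + 853*125)) = 1/((2/7)*(-2045)*81 + (130 + 106625)) = 1/(-331290/7 + 106755) = 1/(415995/7) = 7/415995 ≈ 1.6827e-5)
q/H = (7/415995)/680 = (7/415995)*(1/680) = 7/282876600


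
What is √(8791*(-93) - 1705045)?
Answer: 44*I*√1303 ≈ 1588.3*I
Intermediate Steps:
√(8791*(-93) - 1705045) = √(-817563 - 1705045) = √(-2522608) = 44*I*√1303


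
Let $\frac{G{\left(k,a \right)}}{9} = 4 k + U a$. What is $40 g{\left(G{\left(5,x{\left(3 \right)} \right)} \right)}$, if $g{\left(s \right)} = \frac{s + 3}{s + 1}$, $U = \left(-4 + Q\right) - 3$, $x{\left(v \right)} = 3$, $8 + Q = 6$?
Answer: $\frac{1200}{31} \approx 38.71$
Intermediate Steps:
$Q = -2$ ($Q = -8 + 6 = -2$)
$U = -9$ ($U = \left(-4 - 2\right) - 3 = -6 - 3 = -9$)
$G{\left(k,a \right)} = - 81 a + 36 k$ ($G{\left(k,a \right)} = 9 \left(4 k - 9 a\right) = 9 \left(- 9 a + 4 k\right) = - 81 a + 36 k$)
$g{\left(s \right)} = \frac{3 + s}{1 + s}$
$40 g{\left(G{\left(5,x{\left(3 \right)} \right)} \right)} = 40 \frac{3 + \left(\left(-81\right) 3 + 36 \cdot 5\right)}{1 + \left(\left(-81\right) 3 + 36 \cdot 5\right)} = 40 \frac{3 + \left(-243 + 180\right)}{1 + \left(-243 + 180\right)} = 40 \frac{3 - 63}{1 - 63} = 40 \frac{1}{-62} \left(-60\right) = 40 \left(\left(- \frac{1}{62}\right) \left(-60\right)\right) = 40 \cdot \frac{30}{31} = \frac{1200}{31}$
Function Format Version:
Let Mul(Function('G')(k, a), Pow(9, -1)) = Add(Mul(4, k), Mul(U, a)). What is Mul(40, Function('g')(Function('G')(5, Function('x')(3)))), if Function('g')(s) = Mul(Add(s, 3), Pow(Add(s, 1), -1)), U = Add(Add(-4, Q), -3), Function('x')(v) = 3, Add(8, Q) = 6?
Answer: Rational(1200, 31) ≈ 38.710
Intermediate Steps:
Q = -2 (Q = Add(-8, 6) = -2)
U = -9 (U = Add(Add(-4, -2), -3) = Add(-6, -3) = -9)
Function('G')(k, a) = Add(Mul(-81, a), Mul(36, k)) (Function('G')(k, a) = Mul(9, Add(Mul(4, k), Mul(-9, a))) = Mul(9, Add(Mul(-9, a), Mul(4, k))) = Add(Mul(-81, a), Mul(36, k)))
Function('g')(s) = Mul(Pow(Add(1, s), -1), Add(3, s)) (Function('g')(s) = Mul(Add(3, s), Pow(Add(1, s), -1)) = Mul(Pow(Add(1, s), -1), Add(3, s)))
Mul(40, Function('g')(Function('G')(5, Function('x')(3)))) = Mul(40, Mul(Pow(Add(1, Add(Mul(-81, 3), Mul(36, 5))), -1), Add(3, Add(Mul(-81, 3), Mul(36, 5))))) = Mul(40, Mul(Pow(Add(1, Add(-243, 180)), -1), Add(3, Add(-243, 180)))) = Mul(40, Mul(Pow(Add(1, -63), -1), Add(3, -63))) = Mul(40, Mul(Pow(-62, -1), -60)) = Mul(40, Mul(Rational(-1, 62), -60)) = Mul(40, Rational(30, 31)) = Rational(1200, 31)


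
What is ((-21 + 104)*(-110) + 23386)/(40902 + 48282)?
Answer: 297/1858 ≈ 0.15985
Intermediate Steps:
((-21 + 104)*(-110) + 23386)/(40902 + 48282) = (83*(-110) + 23386)/89184 = (-9130 + 23386)*(1/89184) = 14256*(1/89184) = 297/1858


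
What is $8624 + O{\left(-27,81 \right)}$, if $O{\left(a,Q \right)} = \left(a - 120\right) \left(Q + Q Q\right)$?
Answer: $-967750$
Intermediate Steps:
$O{\left(a,Q \right)} = \left(-120 + a\right) \left(Q + Q^{2}\right)$
$8624 + O{\left(-27,81 \right)} = 8624 + 81 \left(-120 - 27 - 9720 + 81 \left(-27\right)\right) = 8624 + 81 \left(-120 - 27 - 9720 - 2187\right) = 8624 + 81 \left(-12054\right) = 8624 - 976374 = -967750$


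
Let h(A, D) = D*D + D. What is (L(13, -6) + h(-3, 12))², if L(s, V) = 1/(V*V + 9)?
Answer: 49294441/2025 ≈ 24343.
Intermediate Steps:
L(s, V) = 1/(9 + V²) (L(s, V) = 1/(V² + 9) = 1/(9 + V²))
h(A, D) = D + D² (h(A, D) = D² + D = D + D²)
(L(13, -6) + h(-3, 12))² = (1/(9 + (-6)²) + 12*(1 + 12))² = (1/(9 + 36) + 12*13)² = (1/45 + 156)² = (7021/45)² = 49294441/2025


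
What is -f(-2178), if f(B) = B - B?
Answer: 0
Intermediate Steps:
f(B) = 0
-f(-2178) = -1*0 = 0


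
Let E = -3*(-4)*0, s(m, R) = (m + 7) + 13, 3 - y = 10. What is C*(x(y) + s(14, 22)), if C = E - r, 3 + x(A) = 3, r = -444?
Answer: 15096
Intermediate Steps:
y = -7 (y = 3 - 1*10 = 3 - 10 = -7)
x(A) = 0 (x(A) = -3 + 3 = 0)
s(m, R) = 20 + m (s(m, R) = (7 + m) + 13 = 20 + m)
E = 0 (E = 12*0 = 0)
C = 444 (C = 0 - 1*(-444) = 0 + 444 = 444)
C*(x(y) + s(14, 22)) = 444*(0 + (20 + 14)) = 444*(0 + 34) = 444*34 = 15096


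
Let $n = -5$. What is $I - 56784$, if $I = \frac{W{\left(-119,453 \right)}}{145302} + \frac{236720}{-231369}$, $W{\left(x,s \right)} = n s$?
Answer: $- \frac{636340307054539}{11206126146} \approx -56785.0$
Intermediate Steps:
$W{\left(x,s \right)} = - 5 s$
$I = - \frac{11639980075}{11206126146}$ ($I = \frac{\left(-5\right) 453}{145302} + \frac{236720}{-231369} = \left(-2265\right) \frac{1}{145302} + 236720 \left(- \frac{1}{231369}\right) = - \frac{755}{48434} - \frac{236720}{231369} = - \frac{11639980075}{11206126146} \approx -1.0387$)
$I - 56784 = - \frac{11639980075}{11206126146} - 56784 = - \frac{636340307054539}{11206126146}$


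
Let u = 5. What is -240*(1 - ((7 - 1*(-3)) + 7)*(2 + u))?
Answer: 28320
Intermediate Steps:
-240*(1 - ((7 - 1*(-3)) + 7)*(2 + u)) = -240*(1 - ((7 - 1*(-3)) + 7)*(2 + 5)) = -240*(1 - ((7 + 3) + 7)*7) = -240*(1 - (10 + 7)*7) = -240*(1 - 17*7) = -240*(1 - 1*119) = -240*(1 - 119) = -240*(-118) = 28320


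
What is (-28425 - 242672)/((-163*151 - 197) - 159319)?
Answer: 271097/184129 ≈ 1.4723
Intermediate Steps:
(-28425 - 242672)/((-163*151 - 197) - 159319) = -271097/((-24613 - 197) - 159319) = -271097/(-24810 - 159319) = -271097/(-184129) = -271097*(-1/184129) = 271097/184129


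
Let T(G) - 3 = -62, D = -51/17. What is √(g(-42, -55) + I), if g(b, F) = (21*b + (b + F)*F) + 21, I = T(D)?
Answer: √4415 ≈ 66.445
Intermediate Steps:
D = -3 (D = -51*1/17 = -3)
T(G) = -59 (T(G) = 3 - 62 = -59)
I = -59
g(b, F) = 21 + 21*b + F*(F + b) (g(b, F) = (21*b + (F + b)*F) + 21 = (21*b + F*(F + b)) + 21 = 21 + 21*b + F*(F + b))
√(g(-42, -55) + I) = √((21 + (-55)² + 21*(-42) - 55*(-42)) - 59) = √((21 + 3025 - 882 + 2310) - 59) = √(4474 - 59) = √4415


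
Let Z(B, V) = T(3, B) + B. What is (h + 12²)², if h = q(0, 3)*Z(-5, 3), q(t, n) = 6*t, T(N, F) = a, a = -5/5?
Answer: 20736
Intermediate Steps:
a = -1 (a = -5*⅕ = -1)
T(N, F) = -1
Z(B, V) = -1 + B
h = 0 (h = (6*0)*(-1 - 5) = 0*(-6) = 0)
(h + 12²)² = (0 + 12²)² = (0 + 144)² = 144² = 20736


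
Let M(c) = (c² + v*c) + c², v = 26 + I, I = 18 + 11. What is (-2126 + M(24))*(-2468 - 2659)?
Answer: -1773942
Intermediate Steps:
I = 29
v = 55 (v = 26 + 29 = 55)
M(c) = 2*c² + 55*c (M(c) = (c² + 55*c) + c² = 2*c² + 55*c)
(-2126 + M(24))*(-2468 - 2659) = (-2126 + 24*(55 + 2*24))*(-2468 - 2659) = (-2126 + 24*(55 + 48))*(-5127) = (-2126 + 24*103)*(-5127) = (-2126 + 2472)*(-5127) = 346*(-5127) = -1773942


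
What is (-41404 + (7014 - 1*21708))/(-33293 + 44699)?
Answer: -28049/5703 ≈ -4.9183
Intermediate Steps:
(-41404 + (7014 - 1*21708))/(-33293 + 44699) = (-41404 + (7014 - 21708))/11406 = (-41404 - 14694)*(1/11406) = -56098*1/11406 = -28049/5703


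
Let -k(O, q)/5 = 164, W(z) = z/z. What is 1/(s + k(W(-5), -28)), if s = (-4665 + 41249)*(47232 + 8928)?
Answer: 1/2054556620 ≈ 4.8672e-10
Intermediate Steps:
W(z) = 1
k(O, q) = -820 (k(O, q) = -5*164 = -820)
s = 2054557440 (s = 36584*56160 = 2054557440)
1/(s + k(W(-5), -28)) = 1/(2054557440 - 820) = 1/2054556620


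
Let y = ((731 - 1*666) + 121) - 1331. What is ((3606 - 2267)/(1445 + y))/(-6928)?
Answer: -1339/2078400 ≈ -0.00064425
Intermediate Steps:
y = -1145 (y = ((731 - 666) + 121) - 1331 = (65 + 121) - 1331 = 186 - 1331 = -1145)
((3606 - 2267)/(1445 + y))/(-6928) = ((3606 - 2267)/(1445 - 1145))/(-6928) = (1339/300)*(-1/6928) = -1339/2078400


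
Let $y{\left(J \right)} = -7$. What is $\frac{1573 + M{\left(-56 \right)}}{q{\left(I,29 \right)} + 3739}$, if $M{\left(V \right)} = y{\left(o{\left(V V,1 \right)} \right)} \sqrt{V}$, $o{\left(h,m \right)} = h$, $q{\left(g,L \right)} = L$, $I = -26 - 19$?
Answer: $\frac{1573}{3768} - \frac{7 i \sqrt{14}}{1884} \approx 0.41746 - 0.013902 i$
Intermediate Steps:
$I = -45$ ($I = -26 - 19 = -45$)
$M{\left(V \right)} = - 7 \sqrt{V}$
$\frac{1573 + M{\left(-56 \right)}}{q{\left(I,29 \right)} + 3739} = \frac{1573 - 7 \sqrt{-56}}{29 + 3739} = \frac{1573 - 7 \cdot 2 i \sqrt{14}}{3768} = \left(1573 - 14 i \sqrt{14}\right) \frac{1}{3768} = \frac{1573}{3768} - \frac{7 i \sqrt{14}}{1884}$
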